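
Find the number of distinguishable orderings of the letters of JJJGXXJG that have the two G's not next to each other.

Total arrangements of JJJGXXJG: 8!/(4!·2!·2!) = 420.
If the two G's are adjacent, glue them into one block, leaving 7 items to arrange: (7)!/(4!·2!) = 105 ways.
Subtracting, 420 − 105 = 315 arrangements keep the G's apart.

315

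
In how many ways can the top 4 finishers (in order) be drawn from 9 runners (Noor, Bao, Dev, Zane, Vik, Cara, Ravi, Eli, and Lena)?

3024

This is an ordered selection of 4 from 9: P(9,4).
That gives 9 × 8 × 7 × 6 = 3024.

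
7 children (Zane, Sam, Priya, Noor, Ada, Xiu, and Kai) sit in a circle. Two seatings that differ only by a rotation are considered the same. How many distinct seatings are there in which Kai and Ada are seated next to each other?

Treat {Kai, Ada} as one unit (2 internal orders) and seat the resulting 6 units around the table: (5)! circular arrangements.
So 2 × (5)! = 2 × 120 = 240.

240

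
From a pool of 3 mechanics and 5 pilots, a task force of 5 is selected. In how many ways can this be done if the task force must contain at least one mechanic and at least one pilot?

55

Unrestricted: C(8,5) = 56 ways to pick any 5 of the 8.
Subtract selections that omit an entire group: no mechanics → C(5,5) = 1; no pilots → C(3,5) = 0.
Both groups omitted at once is impossible, so 56 − 1 = 55.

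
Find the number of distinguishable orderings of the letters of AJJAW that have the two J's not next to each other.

18

Total arrangements of AJJAW: 5!/(2!·2!) = 30.
Arrangements with the J's together: treat JJ as one letter, giving (4)!/(2!) = 12.
Hence 30 − 12 = 18.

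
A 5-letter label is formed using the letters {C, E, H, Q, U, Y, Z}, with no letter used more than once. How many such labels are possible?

Choose and order 5 of the 7 symbols: the first letter has 7 options, the next 6, and so on down to 3.
That product is 7 × 6 × 5 × 4 × 3 = 2520.

2520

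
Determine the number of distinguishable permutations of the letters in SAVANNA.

420

SAVANNA has 7 letters with A appearing 3 times and N appearing twice.
Dividing 7! = 5040 by 3!·2! = 12 for the repeated letters gives 420.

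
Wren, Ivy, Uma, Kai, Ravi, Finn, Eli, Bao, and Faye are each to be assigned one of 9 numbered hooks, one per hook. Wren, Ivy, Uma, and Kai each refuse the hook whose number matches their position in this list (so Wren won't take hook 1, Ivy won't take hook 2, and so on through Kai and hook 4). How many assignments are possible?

229080

Let Aᵢ (for 1 ≤ i ≤ 4) be the placements that put person i in their forbidden hook. Any j of these fix j positions, leaving (9−j)! ways to fill the rest, and there are C(4,j) ways to pick which j.
By inclusion–exclusion, the number of valid placements is Σ_{j=0}^{4} (−1)^j C(4,j)·(9−j)!.
Computing: 362880 − 161280 + 30240 − 2880 + 120 = 229080.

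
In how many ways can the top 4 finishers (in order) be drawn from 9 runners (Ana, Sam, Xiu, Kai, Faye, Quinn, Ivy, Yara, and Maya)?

3024

There are 9 choices for 1st place, 8 for 2nd, and so on down to 6 for position 4.
That gives 9 × 8 × 7 × 6 = 3024.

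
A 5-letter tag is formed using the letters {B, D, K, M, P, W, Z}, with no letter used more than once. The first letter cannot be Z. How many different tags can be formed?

2160

The first letter has 7−1 = 6 choices (anything except Z).
The remaining 4 letters are filled from the other 6 symbols without repetition: 6 × 5 × 4 × 3 = 360.
Total: 6 × 360 = 2160.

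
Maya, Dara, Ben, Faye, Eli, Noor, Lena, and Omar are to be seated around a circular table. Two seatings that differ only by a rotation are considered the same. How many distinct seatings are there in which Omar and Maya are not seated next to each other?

Without the restriction there are (7)! = 5040 seatings.
Those with Omar next to Maya: fuse the pair into one unit and seat 7 units around a circle — 2·(6)! = 1440.
Subtracting, 5040 − 1440 = 3600.

3600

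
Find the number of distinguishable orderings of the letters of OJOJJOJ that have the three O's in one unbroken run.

5

Treat the 3 copies of O as a single block. The multiset to arrange is then {OOO, J, J, J, J}, 5 items in all.
That gives (5)!/(4!) = 5 arrangements.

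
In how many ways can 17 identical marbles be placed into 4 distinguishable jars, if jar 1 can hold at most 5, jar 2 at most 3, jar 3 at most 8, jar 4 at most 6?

52

Without the upper bounds there are C(20,3) = 1140 ways to split 17 among 4 jars.
Subtract solutions that violate a single cap (substitute x_i' = x_i − (cap_i+1)): x_1 ≥ 6 gives C(14,3) = 364; x_2 ≥ 4 gives C(16,3) = 560; x_3 ≥ 9 gives C(11,3) = 165; x_4 ≥ 7 gives C(13,3) = 286. Together 1375.
Add back pairs where two caps are both exceeded: 120 + 10 + 35 + 35 + 84 + 4 = 288.
Subtract triples: 0 + 1 + 0 + 0 = 1.
By inclusion–exclusion the count is 1140 − 1375 + 288 − 1 = 52.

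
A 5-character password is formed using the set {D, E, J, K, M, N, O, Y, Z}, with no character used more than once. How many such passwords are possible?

15120

With no repetition, fill the 5 characters in order: 9 choices, then 8, down to 5.
9 × 8 × 7 × 6 × 5 = 15120.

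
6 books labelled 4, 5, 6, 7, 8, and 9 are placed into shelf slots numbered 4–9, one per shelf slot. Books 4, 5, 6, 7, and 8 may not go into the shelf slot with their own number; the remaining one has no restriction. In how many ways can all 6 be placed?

Let Aᵢ (for 4 ≤ i ≤ 8) be the placements that put book i in its forbidden shelf slot. Any j of these fix j positions, leaving (6−j)! ways to fill the rest, and there are C(5,j) ways to pick which j.
By inclusion–exclusion, the number of valid placements is Σ_{j=0}^{5} (−1)^j C(5,j)·(6−j)!.
Computing: 720 − 600 + 240 − 60 + 10 − 1 = 309.

309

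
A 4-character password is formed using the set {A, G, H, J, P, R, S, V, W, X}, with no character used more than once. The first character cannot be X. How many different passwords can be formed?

The first character has 10−1 = 9 choices (anything except X).
The remaining 3 characters are filled from the other 9 symbols without repetition: 9 × 8 × 7 = 504.
Total: 9 × 504 = 4536.

4536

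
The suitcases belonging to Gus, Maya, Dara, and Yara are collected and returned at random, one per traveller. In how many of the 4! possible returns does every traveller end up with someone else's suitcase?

9

This is the derangement count D_4: permutations of 4 items with no fixed point.
By inclusion–exclusion this is Σ_{j=0}^{4} (−1)^j C(4,j)·(4−j)!.
Computing: 24 − 24 + 12 − 4 + 1 = 9.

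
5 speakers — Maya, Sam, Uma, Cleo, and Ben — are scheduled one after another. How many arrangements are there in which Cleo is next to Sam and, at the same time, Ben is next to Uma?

24

Treat {Cleo,Sam} as one block (2 orders) and {Ben,Uma} as another (2 orders).
That leaves 3 units to arrange: 2 × 2 × 3! = 4 × 6 = 24.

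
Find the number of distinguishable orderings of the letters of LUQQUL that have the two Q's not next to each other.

Total arrangements of LUQQUL: 6!/(2!·2!·2!) = 90.
Arrangements with the Q's together: treat QQ as one letter, giving (5)!/(2!·2!) = 30.
Subtracting, 90 − 30 = 60 arrangements keep the Q's apart.

60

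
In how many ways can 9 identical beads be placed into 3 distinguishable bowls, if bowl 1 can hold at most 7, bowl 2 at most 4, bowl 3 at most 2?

Without the upper bounds there are C(11,2) = 55 ways to split 9 among 3 bowls.
Subtract solutions that violate a single cap (substitute x_i' = x_i − (cap_i+1)): x_1 ≥ 8 gives C(3,2) = 3; x_2 ≥ 5 gives C(6,2) = 15; x_3 ≥ 3 gives C(8,2) = 28. Together 46.
Add back pairs where two caps are both exceeded: 0 + 0 + 3 = 3.
By inclusion–exclusion the count is 55 − 46 + 3 = 12.

12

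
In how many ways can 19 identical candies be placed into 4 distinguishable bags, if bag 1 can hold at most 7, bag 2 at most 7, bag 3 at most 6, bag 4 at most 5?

83

Ignoring the caps, the number of non-negative solutions to x_1+…+x_4 = 19 is C(22,3) = 1540.
Subtract solutions that violate a single cap (substitute x_i' = x_i − (cap_i+1)): x_1 ≥ 8 gives C(14,3) = 364; x_2 ≥ 8 gives C(14,3) = 364; x_3 ≥ 7 gives C(15,3) = 455; x_4 ≥ 6 gives C(16,3) = 560. Together 1743.
Add back pairs where two caps are both exceeded: 20 + 35 + 56 + 35 + 56 + 84 = 286.
By inclusion–exclusion the count is 1540 − 1743 + 286 = 83.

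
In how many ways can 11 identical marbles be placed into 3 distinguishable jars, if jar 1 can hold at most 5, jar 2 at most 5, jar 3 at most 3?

6

Ignoring the caps, the number of non-negative solutions to x_1+…+x_3 = 11 is C(13,2) = 78.
Subtract solutions that violate a single cap (substitute x_i' = x_i − (cap_i+1)): x_1 ≥ 6 gives C(7,2) = 21; x_2 ≥ 6 gives C(7,2) = 21; x_3 ≥ 4 gives C(9,2) = 36. Together 78.
Add back pairs where two caps are both exceeded: 0 + 3 + 3 = 6.
By inclusion–exclusion the count is 78 − 78 + 6 = 6.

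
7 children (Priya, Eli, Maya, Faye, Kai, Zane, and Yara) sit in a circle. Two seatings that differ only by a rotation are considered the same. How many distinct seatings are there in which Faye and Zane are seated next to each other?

Treat {Faye, Zane} as one unit (2 internal orders) and seat the resulting 6 units around the table: (5)! circular arrangements.
So 2 × (5)! = 2 × 120 = 240.

240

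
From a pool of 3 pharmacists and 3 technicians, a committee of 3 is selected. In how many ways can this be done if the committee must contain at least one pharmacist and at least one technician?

18

Unrestricted: C(6,3) = 20 ways to pick any 3 of the 6.
Selections missing a whole group: no pharmacists → C(3,3) = 1; no technicians → C(3,3) = 1.
Both groups omitted at once is impossible, so 20 − 2 = 18.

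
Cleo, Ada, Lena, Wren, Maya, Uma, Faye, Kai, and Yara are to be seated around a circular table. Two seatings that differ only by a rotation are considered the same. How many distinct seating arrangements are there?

Seat Cleo anywhere (absorbing the rotational symmetry), then permute the other 8: (8)! = 40320.

40320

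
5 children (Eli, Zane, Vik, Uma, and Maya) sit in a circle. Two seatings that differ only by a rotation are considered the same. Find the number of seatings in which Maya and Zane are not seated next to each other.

All circular seatings of 5 people number (4)! = 24.
Seatings with Maya beside Zane: treat them as a block with 2 internal orders, giving 2 × (3)! = 12.
Subtracting, 24 − 12 = 12.

12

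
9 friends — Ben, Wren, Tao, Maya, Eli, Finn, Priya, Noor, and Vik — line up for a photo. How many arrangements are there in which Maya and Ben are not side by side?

282240

There are 9! = 362880 arrangements in all. If Maya and Ben are adjacent, merging them into one block gives 2·(8)! = 80640 arrangements.
So 362880 − 80640 = 282240 arrangements keep them apart.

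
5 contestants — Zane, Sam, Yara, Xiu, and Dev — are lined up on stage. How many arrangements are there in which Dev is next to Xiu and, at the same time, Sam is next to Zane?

Treat {Dev,Xiu} as one block (2 orders) and {Sam,Zane} as another (2 orders).
That leaves 3 units to arrange: 2 × 2 × 3! = 4 × 6 = 24.

24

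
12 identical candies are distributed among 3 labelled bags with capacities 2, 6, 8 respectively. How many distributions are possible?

Without the upper bounds there are C(14,2) = 91 ways to split 12 among 3 bags.
Subtract solutions that violate a single cap (substitute x_i' = x_i − (cap_i+1)): x_1 ≥ 3 gives C(11,2) = 55; x_2 ≥ 7 gives C(7,2) = 21; x_3 ≥ 9 gives C(5,2) = 10. Together 86.
Add back pairs where two caps are both exceeded: 6 + 1 + 0 = 7.
By inclusion–exclusion the count is 91 − 86 + 7 = 12.

12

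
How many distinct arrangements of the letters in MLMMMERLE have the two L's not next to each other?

2940

There are 9!/(4!·2!·2!) = 3780 arrangements of MLMMMERLE in total.
Arrangements with the L's together: treat LL as one letter, giving (8)!/(4!·2!) = 840.
Subtracting, 3780 − 840 = 2940 arrangements keep the L's apart.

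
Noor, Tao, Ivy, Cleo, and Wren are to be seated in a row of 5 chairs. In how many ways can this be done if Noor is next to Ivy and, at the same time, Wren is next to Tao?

24

Treat {Noor,Ivy} as one block (2 orders) and {Wren,Tao} as another (2 orders).
That leaves 3 units to arrange: 2 × 2 × 3! = 4 × 6 = 24.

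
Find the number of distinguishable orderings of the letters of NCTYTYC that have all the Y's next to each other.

180

Treat the 2 copies of Y as a single block. The multiset to arrange is then {YY, C, C, N, T, T}, 6 items in all.
That gives (6)!/(2!·2!) = 180 arrangements.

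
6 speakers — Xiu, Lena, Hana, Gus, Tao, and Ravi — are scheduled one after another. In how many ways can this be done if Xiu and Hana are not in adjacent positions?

There are 6! = 720 arrangements in all. If Xiu and Hana are adjacent, merging them into one block gives 2·(5)! = 240 arrangements.
Complementary counting: 720 − 240 = 480.

480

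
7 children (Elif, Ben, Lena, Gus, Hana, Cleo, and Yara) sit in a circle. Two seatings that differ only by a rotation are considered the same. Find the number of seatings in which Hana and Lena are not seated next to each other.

480

Without the restriction there are (6)! = 720 seatings.
Seatings with Hana beside Lena: treat them as a block with 2 internal orders, giving 2 × (5)! = 240.
Subtracting, 720 − 240 = 480.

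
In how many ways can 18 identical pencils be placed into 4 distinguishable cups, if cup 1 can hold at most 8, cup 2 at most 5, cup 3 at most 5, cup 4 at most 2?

By stars and bars, unrestricted non-negative solutions to x_1+…+x_4 = 18 number C(18+3,3) = 1330.
Subtract solutions that violate a single cap (substitute x_i' = x_i − (cap_i+1)): x_1 ≥ 9 gives C(12,3) = 220; x_2 ≥ 6 gives C(15,3) = 455; x_3 ≥ 6 gives C(15,3) = 455; x_4 ≥ 3 gives C(18,3) = 816. Together 1946.
Add back pairs where two caps are both exceeded: 20 + 20 + 84 + 84 + 220 + 220 = 648.
Subtract triples: 0 + 1 + 1 + 20 = 22.
By inclusion–exclusion the count is 1330 − 1946 + 648 − 22 = 10.

10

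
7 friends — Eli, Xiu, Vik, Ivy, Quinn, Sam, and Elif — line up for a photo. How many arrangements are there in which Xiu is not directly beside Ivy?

3600

Of the 7! = 5040 arrangements, those with Xiu and Ivy adjacent number 2 × 6! = 1440 (treat the pair as a block with 2 internal orders).
So 5040 − 1440 = 3600 arrangements keep them apart.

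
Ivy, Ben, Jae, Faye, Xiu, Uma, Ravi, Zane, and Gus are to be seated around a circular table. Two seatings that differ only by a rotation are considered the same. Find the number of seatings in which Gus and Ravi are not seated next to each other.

30240

Without the restriction there are (8)! = 40320 seatings.
Seatings with Gus beside Ravi: treat them as a block with 2 internal orders, giving 2 × (7)! = 10080.
Subtracting, 40320 − 10080 = 30240.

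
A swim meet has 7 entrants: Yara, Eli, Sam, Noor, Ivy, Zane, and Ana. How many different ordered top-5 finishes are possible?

There are 7 choices for 1st place, 6 for 2nd, and so on down to 3 for position 5.
That gives 7 × 6 × 5 × 4 × 3 = 2520.

2520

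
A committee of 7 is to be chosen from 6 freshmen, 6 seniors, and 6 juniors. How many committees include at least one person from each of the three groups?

Unrestricted: C(18,7) = 31824 ways to pick any 7 of the 18.
Selections missing a whole group: no freshmen → C(12,7) = 792; no seniors → C(12,7) = 792; no juniors → C(12,7) = 792.
Add back selections omitting two groups (i.e. drawn from a single group): C(6,7) + C(6,7) + C(6,7) = 0.
By inclusion–exclusion: 31824 − 2376 + 0 = 29448.

29448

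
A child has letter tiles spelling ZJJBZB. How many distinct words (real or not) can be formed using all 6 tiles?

The 6 letters of ZJJBZB have repeats: B appearing twice, J appearing twice, and Z appearing twice.
Dividing 6! = 720 by 2!·2!·2! = 8 for the repeated letters gives 90.

90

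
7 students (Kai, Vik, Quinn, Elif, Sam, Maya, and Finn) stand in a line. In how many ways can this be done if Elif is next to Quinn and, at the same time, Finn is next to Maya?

480

Treat {Elif,Quinn} as one block (2 orders) and {Finn,Maya} as another (2 orders).
That leaves 5 units to arrange: 2 × 2 × 5! = 4 × 120 = 480.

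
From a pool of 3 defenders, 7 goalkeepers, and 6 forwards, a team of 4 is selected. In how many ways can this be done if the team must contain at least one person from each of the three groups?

With no constraint there are C(16,4) = 1820 possible selections.
Subtract selections that omit an entire group: no defenders → C(13,4) = 715; no goalkeepers → C(9,4) = 126; no forwards → C(10,4) = 210.
Add back selections omitting two groups (i.e. drawn from a single group): C(3,4) + C(7,4) + C(6,4) = 50.
By inclusion–exclusion: 1820 − 1051 + 50 = 819.

819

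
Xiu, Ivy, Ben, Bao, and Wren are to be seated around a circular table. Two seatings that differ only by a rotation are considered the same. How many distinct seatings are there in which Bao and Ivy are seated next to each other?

Treat {Bao, Ivy} as one unit (2 internal orders) and seat the resulting 4 units around the table: (3)! circular arrangements.
So 2 × (3)! = 2 × 6 = 12.

12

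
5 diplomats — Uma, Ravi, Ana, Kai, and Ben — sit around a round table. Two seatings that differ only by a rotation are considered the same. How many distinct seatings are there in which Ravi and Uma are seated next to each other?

12

Glue Ravi and Uma into a block (2 internal orders). Seating 4 units around a circle gives (3)! arrangements.
So 2 × (3)! = 2 × 6 = 12.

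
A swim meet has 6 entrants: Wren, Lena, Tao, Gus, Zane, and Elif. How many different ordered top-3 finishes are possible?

120

This is an ordered selection of 3 from 6: P(6,3).
That gives 6 × 5 × 4 = 120.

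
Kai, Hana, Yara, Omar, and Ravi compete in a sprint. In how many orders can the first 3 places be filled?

60

There are 5 choices for 1st place, 4 for 2nd, and 3 for 3rd.
That gives 5 × 4 × 3 = 60.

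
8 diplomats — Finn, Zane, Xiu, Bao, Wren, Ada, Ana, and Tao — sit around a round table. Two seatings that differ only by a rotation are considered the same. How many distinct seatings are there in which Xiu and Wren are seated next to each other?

1440

Treat {Xiu, Wren} as one unit (2 internal orders) and seat the resulting 7 units around the table: (6)! circular arrangements.
So 2 × (6)! = 2 × 720 = 1440.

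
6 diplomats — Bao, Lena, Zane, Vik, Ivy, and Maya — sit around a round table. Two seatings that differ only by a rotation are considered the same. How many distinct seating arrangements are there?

Around a circle, 6 distinct people have 6!/6 = (5)! = 120 rotationally distinct seatings.

120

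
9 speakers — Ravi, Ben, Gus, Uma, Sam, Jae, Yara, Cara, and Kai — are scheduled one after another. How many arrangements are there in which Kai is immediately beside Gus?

80640

Glue Kai and Gus into one block (2 internal orders), leaving 8 units to arrange in a row.
So the count is 2·(8)! = 80640.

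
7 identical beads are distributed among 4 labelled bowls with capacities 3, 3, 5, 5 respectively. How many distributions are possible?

Without the upper bounds there are C(10,3) = 120 ways to split 7 among 4 bowls.
Subtract solutions that violate a single cap (substitute x_i' = x_i − (cap_i+1)): x_1 ≥ 4 gives C(6,3) = 20; x_2 ≥ 4 gives C(6,3) = 20; x_3 ≥ 6 gives C(4,3) = 4; x_4 ≥ 6 gives C(4,3) = 4. Together 48.
No two caps can be exceeded simultaneously, so the pair terms are all 0.
By inclusion–exclusion the count is 120 − 48 + 0 = 72.

72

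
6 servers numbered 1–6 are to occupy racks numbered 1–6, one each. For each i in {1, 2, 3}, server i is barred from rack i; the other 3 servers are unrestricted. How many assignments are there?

Let Aᵢ (for i ∈ {1, 2, 3}) be the placements that put server i in its forbidden rack. Any j of these fix j positions, leaving (6−j)! ways to fill the rest, and there are C(3,j) ways to pick which j.
By inclusion–exclusion, the number of valid placements is Σ_{j=0}^{3} (−1)^j C(3,j)·(6−j)!.
Computing: 720 − 360 + 72 − 6 = 426.

426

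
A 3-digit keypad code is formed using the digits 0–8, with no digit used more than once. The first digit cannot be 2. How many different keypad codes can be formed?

448

The first digit has 9−1 = 8 choices (anything except 2).
The remaining 2 digits are filled from the other 8 symbols without repetition: 8 × 7 = 56.
Total: 8 × 56 = 448.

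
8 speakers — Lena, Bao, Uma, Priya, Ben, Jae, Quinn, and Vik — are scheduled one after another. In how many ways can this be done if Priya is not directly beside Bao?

Of the 8! = 40320 arrangements, those with Priya and Bao adjacent number 2 × 7! = 10080 (treat the pair as a block with 2 internal orders).
Complementary counting: 40320 − 10080 = 30240.

30240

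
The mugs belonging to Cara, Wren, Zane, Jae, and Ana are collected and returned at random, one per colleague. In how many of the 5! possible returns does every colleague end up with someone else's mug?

Count assignments avoiding every fixed point. For any j of the 5 colleagues fixed to their own mug, the other 5−j can be arranged in (5−j)! ways.
By inclusion–exclusion this is Σ_{j=0}^{5} (−1)^j C(5,j)·(5−j)!.
Computing: 120 − 120 + 60 − 20 + 5 − 1 = 44.

44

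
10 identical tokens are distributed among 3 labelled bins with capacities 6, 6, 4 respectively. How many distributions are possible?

By stars and bars, unrestricted non-negative solutions to x_1+…+x_3 = 10 number C(10+2,2) = 66.
Subtract solutions that violate a single cap (substitute x_i' = x_i − (cap_i+1)): x_1 ≥ 7 gives C(5,2) = 10; x_2 ≥ 7 gives C(5,2) = 10; x_3 ≥ 5 gives C(7,2) = 21. Together 41.
No two caps can be exceeded simultaneously, so the pair terms are all 0.
By inclusion–exclusion the count is 66 − 41 + 0 = 25.

25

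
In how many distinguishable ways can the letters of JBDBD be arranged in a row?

30

The 5 letters of JBDBD have repeats: B appearing twice and D appearing twice.
The number of distinct arrangements is 5!/(2!·2!) = 120/4 = 30.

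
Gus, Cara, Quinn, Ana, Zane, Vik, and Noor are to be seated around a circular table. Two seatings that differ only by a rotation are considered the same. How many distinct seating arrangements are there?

Fix one person's seat to break rotational symmetry; the remaining 6 people can be arranged in (6)! = 720 ways.

720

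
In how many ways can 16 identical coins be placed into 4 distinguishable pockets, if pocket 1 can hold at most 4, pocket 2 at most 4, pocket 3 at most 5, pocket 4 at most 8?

54

Without the upper bounds there are C(19,3) = 969 ways to split 16 among 4 pockets.
Subtract solutions that violate a single cap (substitute x_i' = x_i − (cap_i+1)): x_1 ≥ 5 gives C(14,3) = 364; x_2 ≥ 5 gives C(14,3) = 364; x_3 ≥ 6 gives C(13,3) = 286; x_4 ≥ 9 gives C(10,3) = 120. Together 1134.
Add back pairs where two caps are both exceeded: 84 + 56 + 10 + 56 + 10 + 4 = 220.
Subtract triples: 1 + 0 + 0 + 0 = 1.
By inclusion–exclusion the count is 969 − 1134 + 220 − 1 = 54.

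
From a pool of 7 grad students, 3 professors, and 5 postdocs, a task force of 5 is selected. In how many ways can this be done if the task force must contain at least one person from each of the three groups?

Total 5-person selections from all 15: C(15,5) = 3003.
Selections missing a whole group: no grad students → C(8,5) = 56; no professors → C(12,5) = 792; no postdocs → C(10,5) = 252.
Add back selections omitting two groups (i.e. drawn from a single group): C(7,5) + C(3,5) + C(5,5) = 22.
By inclusion–exclusion: 3003 − 1100 + 22 = 1925.

1925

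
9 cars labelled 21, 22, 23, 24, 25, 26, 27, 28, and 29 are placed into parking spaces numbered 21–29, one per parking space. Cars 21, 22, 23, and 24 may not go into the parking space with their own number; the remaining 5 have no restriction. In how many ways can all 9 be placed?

Let Aᵢ (for 21 ≤ i ≤ 24) be the placements that put car i in its forbidden parking space. Any j of these fix j positions, leaving (9−j)! ways to fill the rest, and there are C(4,j) ways to pick which j.
By inclusion–exclusion, the number of valid placements is Σ_{j=0}^{4} (−1)^j C(4,j)·(9−j)!.
Computing: 362880 − 161280 + 30240 − 2880 + 120 = 229080.

229080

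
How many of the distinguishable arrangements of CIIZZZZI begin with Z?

Fix Z in the first position and arrange the remaining 7 letters.
Those 7 letters have I appearing 3 times and Z appearing 3 times, giving (7)!/(3!·3!) = 140.

140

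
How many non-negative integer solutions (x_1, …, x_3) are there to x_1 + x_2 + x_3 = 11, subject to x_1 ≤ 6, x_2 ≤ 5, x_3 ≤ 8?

36

Without the upper bounds there are C(13,2) = 78 ways to split 11 among 3 variables.
Subtract solutions that violate a single cap (substitute x_i' = x_i − (cap_i+1)): x_1 ≥ 7 gives C(6,2) = 15; x_2 ≥ 6 gives C(7,2) = 21; x_3 ≥ 9 gives C(4,2) = 6. Together 42.
No two caps can be exceeded simultaneously, so the pair terms are all 0.
By inclusion–exclusion the count is 78 − 42 + 0 = 36.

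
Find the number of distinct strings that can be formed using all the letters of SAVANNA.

420

The 7 letters of SAVANNA have repeats: A appearing 3 times and N appearing twice.
Dividing 7! = 5040 by 3!·2! = 12 for the repeated letters gives 420.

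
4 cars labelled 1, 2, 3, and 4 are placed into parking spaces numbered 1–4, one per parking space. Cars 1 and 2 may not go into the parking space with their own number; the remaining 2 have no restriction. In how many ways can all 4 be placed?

Let Aᵢ (for i ∈ {1, 2}) be the placements that put car i in its forbidden parking space. Any j of these fix j positions, leaving (4−j)! ways to fill the rest, and there are C(2,j) ways to pick which j.
By inclusion–exclusion, the number of valid placements is Σ_{j=0}^{2} (−1)^j C(2,j)·(4−j)!.
Computing: 24 − 12 + 2 = 14.

14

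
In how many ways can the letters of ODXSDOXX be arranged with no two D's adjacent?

Total arrangements of ODXSDOXX: 8!/(3!·2!·2!) = 1680.
Arrangements with the D's together: treat DD as one letter, giving (7)!/(3!·2!) = 420.
Hence 1680 − 420 = 1260.

1260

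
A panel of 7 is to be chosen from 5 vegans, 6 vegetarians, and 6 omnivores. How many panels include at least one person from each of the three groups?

17996

Unrestricted: C(17,7) = 19448 ways to pick any 7 of the 17.
Selections missing a whole group: no vegans → C(12,7) = 792; no vegetarians → C(11,7) = 330; no omnivores → C(11,7) = 330.
Add back selections omitting two groups (i.e. drawn from a single group): C(5,7) + C(6,7) + C(6,7) = 0.
By inclusion–exclusion: 19448 − 1452 + 0 = 17996.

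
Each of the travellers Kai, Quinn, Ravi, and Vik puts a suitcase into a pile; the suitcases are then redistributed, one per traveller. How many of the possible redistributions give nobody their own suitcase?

9

Count assignments avoiding every fixed point. For any j of the 4 travellers fixed to their own suitcase, the other 4−j can be arranged in (4−j)! ways.
By inclusion–exclusion this is Σ_{j=0}^{4} (−1)^j C(4,j)·(4−j)!.
Computing: 24 − 24 + 12 − 4 + 1 = 9.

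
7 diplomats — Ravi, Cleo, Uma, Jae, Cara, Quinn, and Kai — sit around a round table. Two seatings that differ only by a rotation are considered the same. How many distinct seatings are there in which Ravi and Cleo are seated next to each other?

Treat {Ravi, Cleo} as one unit (2 internal orders) and seat the resulting 6 units around the table: (5)! circular arrangements.
So 2 × (5)! = 2 × 120 = 240.

240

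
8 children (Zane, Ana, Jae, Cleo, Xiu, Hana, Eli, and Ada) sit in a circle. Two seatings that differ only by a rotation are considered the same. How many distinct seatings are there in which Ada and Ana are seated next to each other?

1440

Glue Ada and Ana into a block (2 internal orders). Seating 7 units around a circle gives (6)! arrangements.
So 2 × (6)! = 2 × 720 = 1440.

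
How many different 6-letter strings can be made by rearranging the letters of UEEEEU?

15

UEEEEU has 6 letters with E appearing 4 times and U appearing twice.
Dividing 6! = 720 by 4!·2! = 48 for the repeated letters gives 15.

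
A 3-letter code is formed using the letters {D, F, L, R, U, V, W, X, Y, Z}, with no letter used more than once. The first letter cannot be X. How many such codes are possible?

The first letter has 10−1 = 9 choices (anything except X).
The remaining 2 letters are filled from the other 9 symbols without repetition: 9 × 8 = 72.
Total: 9 × 72 = 648.

648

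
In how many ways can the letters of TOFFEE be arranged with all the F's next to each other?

60

Treat the 2 copies of F as a single block. The multiset to arrange is then {FF, E, E, O, T}, 5 items in all.
That gives (5)!/(2!) = 60 arrangements.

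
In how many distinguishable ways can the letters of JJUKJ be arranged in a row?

20

Letter multiplicities in JJUKJ: J×3, K×1, U×1.
So there are 5! / (3!) = 20 distinguishable arrangements.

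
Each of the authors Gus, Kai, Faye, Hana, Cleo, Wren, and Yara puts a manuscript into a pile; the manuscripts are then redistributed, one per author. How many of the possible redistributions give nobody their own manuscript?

1854

This is the derangement count D_7: permutations of 7 items with no fixed point.
By inclusion–exclusion this is Σ_{j=0}^{7} (−1)^j C(7,j)·(7−j)!.
Computing: 5040 − 5040 + 2520 − 840 + 210 − 42 + 7 − 1 = 1854.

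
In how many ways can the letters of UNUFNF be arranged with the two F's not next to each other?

Total arrangements of UNUFNF: 6!/(2!·2!·2!) = 90.
Arrangements with the F's together: treat FF as one letter, giving (5)!/(2!·2!) = 30.
Subtracting, 90 − 30 = 60 arrangements keep the F's apart.

60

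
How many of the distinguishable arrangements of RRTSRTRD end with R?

With the last slot taken by R, it remains to arrange the other 7 letters (RTSRTRD).
Those 7 letters have R appearing 3 times and T appearing twice, giving (7)!/(3!·2!) = 420.

420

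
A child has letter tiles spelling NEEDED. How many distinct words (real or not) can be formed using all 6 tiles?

The 6 letters of NEEDED have repeats: D appearing twice and E appearing 3 times.
Dividing 6! = 720 by 3!·2! = 12 for the repeated letters gives 60.

60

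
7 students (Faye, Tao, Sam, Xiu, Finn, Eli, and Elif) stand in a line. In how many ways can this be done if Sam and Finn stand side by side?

1440

Place the 5 others and the Sam-Finn pair as 6 objects in a line; the pair has 2 internal arrangements.
So the count is 2·(6)! = 1440.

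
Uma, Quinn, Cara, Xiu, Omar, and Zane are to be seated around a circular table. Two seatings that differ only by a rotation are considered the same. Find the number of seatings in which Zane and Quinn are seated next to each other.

48

Glue Zane and Quinn into a block (2 internal orders). Seating 5 units around a circle gives (4)! arrangements.
So 2 × (4)! = 2 × 24 = 48.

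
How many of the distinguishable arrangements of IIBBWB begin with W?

10

With the first slot taken by W, it remains to arrange the other 5 letters (IIBBB).
Those 5 letters have B appearing 3 times and I appearing twice, giving (5)!/(3!·2!) = 10.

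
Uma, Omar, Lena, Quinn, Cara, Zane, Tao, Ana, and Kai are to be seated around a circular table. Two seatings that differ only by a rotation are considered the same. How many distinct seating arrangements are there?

40320

Seat Uma anywhere (absorbing the rotational symmetry), then permute the other 8: (8)! = 40320.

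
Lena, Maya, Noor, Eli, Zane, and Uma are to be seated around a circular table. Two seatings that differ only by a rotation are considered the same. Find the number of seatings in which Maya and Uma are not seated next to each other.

All circular seatings of 6 people number (5)! = 120.
Those with Maya next to Uma: fuse the pair into one unit and seat 5 units around a circle — 2·(4)! = 48.
Subtracting, 120 − 48 = 72.

72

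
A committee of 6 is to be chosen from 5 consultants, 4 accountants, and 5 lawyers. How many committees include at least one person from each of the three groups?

2625

With no constraint there are C(14,6) = 3003 possible selections.
Subtract selections that omit an entire group: no consultants → C(9,6) = 84; no accountants → C(10,6) = 210; no lawyers → C(9,6) = 84.
Add back selections omitting two groups (i.e. drawn from a single group): C(5,6) + C(4,6) + C(5,6) = 0.
By inclusion–exclusion: 3003 − 378 + 0 = 2625.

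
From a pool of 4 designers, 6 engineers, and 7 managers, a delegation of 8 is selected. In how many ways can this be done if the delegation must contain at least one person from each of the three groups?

Total 8-person selections from all 17: C(17,8) = 24310.
Subtract selections that omit an entire group: no designers → C(13,8) = 1287; no engineers → C(11,8) = 165; no managers → C(10,8) = 45.
Add back selections omitting two groups (i.e. drawn from a single group): C(4,8) + C(6,8) + C(7,8) = 0.
By inclusion–exclusion: 24310 − 1497 + 0 = 22813.

22813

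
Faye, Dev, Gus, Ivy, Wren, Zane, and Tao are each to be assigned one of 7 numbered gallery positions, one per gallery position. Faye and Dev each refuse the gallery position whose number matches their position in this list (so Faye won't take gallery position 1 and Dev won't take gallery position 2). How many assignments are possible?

3720

Let Aᵢ (for i ∈ {1, 2}) be the placements that put person i in their forbidden gallery position. Any j of these fix j positions, leaving (7−j)! ways to fill the rest, and there are C(2,j) ways to pick which j.
By inclusion–exclusion, the number of valid placements is Σ_{j=0}^{2} (−1)^j C(2,j)·(7−j)!.
Computing: 5040 − 1440 + 120 = 3720.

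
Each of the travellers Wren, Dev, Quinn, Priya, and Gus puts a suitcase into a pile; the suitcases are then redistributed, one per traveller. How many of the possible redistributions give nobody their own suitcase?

44

Count assignments avoiding every fixed point. For any j of the 5 travellers fixed to their own suitcase, the other 5−j can be arranged in (5−j)! ways.
By inclusion–exclusion this is Σ_{j=0}^{5} (−1)^j C(5,j)·(5−j)!.
Computing: 120 − 120 + 60 − 20 + 5 − 1 = 44.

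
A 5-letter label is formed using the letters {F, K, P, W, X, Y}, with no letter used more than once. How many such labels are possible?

720

Choose and order 5 of the 6 symbols: the first letter has 6 options, the next 5, and so on down to 2.
That product is 6 × 5 × 4 × 3 × 2 = 720.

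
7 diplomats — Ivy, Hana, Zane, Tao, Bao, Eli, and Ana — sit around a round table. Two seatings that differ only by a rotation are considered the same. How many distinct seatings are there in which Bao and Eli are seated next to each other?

Glue Bao and Eli into a block (2 internal orders). Seating 6 units around a circle gives (5)! arrangements.
So 2 × (5)! = 2 × 120 = 240.

240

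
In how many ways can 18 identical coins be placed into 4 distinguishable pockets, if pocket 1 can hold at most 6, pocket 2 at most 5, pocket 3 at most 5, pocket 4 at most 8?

Without the upper bounds there are C(21,3) = 1330 ways to split 18 among 4 pockets.
Subtract solutions that violate a single cap (substitute x_i' = x_i − (cap_i+1)): x_1 ≥ 7 gives C(14,3) = 364; x_2 ≥ 6 gives C(15,3) = 455; x_3 ≥ 6 gives C(15,3) = 455; x_4 ≥ 9 gives C(12,3) = 220. Together 1494.
Add back pairs where two caps are both exceeded: 56 + 56 + 10 + 84 + 20 + 20 = 246.
By inclusion–exclusion the count is 1330 − 1494 + 246 = 82.

82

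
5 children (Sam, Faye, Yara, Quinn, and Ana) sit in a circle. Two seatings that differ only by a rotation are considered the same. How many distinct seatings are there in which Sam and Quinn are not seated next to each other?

12

Without the restriction there are (4)! = 24 seatings.
Those with Sam next to Quinn: fuse the pair into one unit and seat 4 units around a circle — 2·(3)! = 12.
Subtracting, 24 − 12 = 12.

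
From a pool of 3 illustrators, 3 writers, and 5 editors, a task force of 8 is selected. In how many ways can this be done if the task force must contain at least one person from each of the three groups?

With no constraint there are C(11,8) = 165 possible selections.
Subtract selections that omit an entire group: no illustrators → C(8,8) = 1; no writers → C(8,8) = 1; no editors → C(6,8) = 0.
Add back selections omitting two groups (i.e. drawn from a single group): C(3,8) + C(3,8) + C(5,8) = 0.
By inclusion–exclusion: 165 − 2 + 0 = 163.

163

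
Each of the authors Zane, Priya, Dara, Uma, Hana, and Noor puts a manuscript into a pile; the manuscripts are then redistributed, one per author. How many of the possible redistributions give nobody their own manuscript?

This is the derangement count D_6: permutations of 6 items with no fixed point.
By inclusion–exclusion this is Σ_{j=0}^{6} (−1)^j C(6,j)·(6−j)!.
Computing: 720 − 720 + 360 − 120 + 30 − 6 + 1 = 265.

265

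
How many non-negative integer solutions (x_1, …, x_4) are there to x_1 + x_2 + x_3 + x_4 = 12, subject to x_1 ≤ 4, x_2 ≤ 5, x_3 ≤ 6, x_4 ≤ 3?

Without the upper bounds there are C(15,3) = 455 ways to split 12 among 4 variables.
Subtract solutions that violate a single cap (substitute x_i' = x_i − (cap_i+1)): x_1 ≥ 5 gives C(10,3) = 120; x_2 ≥ 6 gives C(9,3) = 84; x_3 ≥ 7 gives C(8,3) = 56; x_4 ≥ 4 gives C(11,3) = 165. Together 425.
Add back pairs where two caps are both exceeded: 4 + 1 + 20 + 0 + 10 + 4 = 39.
By inclusion–exclusion the count is 455 − 425 + 39 = 69.

69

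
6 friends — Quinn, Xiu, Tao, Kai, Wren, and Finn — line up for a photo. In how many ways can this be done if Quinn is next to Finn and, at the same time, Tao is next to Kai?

Treat {Quinn,Finn} as one block (2 orders) and {Tao,Kai} as another (2 orders).
That leaves 4 units to arrange: 2 × 2 × 4! = 4 × 24 = 96.

96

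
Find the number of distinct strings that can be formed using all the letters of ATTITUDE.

Letter multiplicities in ATTITUDE: A×1, D×1, E×1, I×1, T×3, U×1.
The number of distinct arrangements is 8!/(3!) = 40320/6 = 6720.

6720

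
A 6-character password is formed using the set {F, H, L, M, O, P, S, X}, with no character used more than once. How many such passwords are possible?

With no repetition, fill the 6 characters in order: 8 choices, then 7, down to 3.
That product is 8 × 7 × 6 × 5 × 4 × 3 = 20160.

20160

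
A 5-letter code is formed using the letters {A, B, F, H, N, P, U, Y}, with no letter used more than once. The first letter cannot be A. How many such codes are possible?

The first letter has 8−1 = 7 choices (anything except A).
The remaining 4 letters are filled from the other 7 symbols without repetition: 7 × 6 × 5 × 4 = 840.
Total: 7 × 840 = 5880.

5880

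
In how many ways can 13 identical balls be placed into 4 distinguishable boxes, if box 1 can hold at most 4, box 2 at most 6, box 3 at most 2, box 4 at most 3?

By stars and bars, unrestricted non-negative solutions to x_1+…+x_4 = 13 number C(13+3,3) = 560.
Subtract solutions that violate a single cap (substitute x_i' = x_i − (cap_i+1)): x_1 ≥ 5 gives C(11,3) = 165; x_2 ≥ 7 gives C(9,3) = 84; x_3 ≥ 3 gives C(13,3) = 286; x_4 ≥ 4 gives C(12,3) = 220. Together 755.
Add back pairs where two caps are both exceeded: 4 + 56 + 35 + 20 + 10 + 84 = 209.
Subtract triples: 0 + 0 + 4 + 0 = 4.
By inclusion–exclusion the count is 560 − 755 + 209 − 4 = 10.

10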